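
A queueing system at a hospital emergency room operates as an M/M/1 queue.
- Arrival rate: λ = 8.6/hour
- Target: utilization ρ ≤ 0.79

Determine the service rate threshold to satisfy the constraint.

ρ = λ/μ, so μ = λ/ρ
μ ≥ 8.6/0.79 = 10.8861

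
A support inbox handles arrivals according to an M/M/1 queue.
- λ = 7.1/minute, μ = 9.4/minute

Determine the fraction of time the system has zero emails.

ρ = λ/μ = 7.1/9.4 = 0.7553
P(0) = 1 - ρ = 1 - 0.7553 = 0.2447
The server is idle 24.47% of the time.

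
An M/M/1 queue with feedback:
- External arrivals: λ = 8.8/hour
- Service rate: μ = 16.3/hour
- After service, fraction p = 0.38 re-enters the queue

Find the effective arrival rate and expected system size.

Effective arrival rate: λ_eff = λ/(1-p) = 8.8/(1-0.38) = 8.8/0.62 = 14.1935
ρ = λ_eff/μ = 14.1935/16.3 = 0.87077
L = ρ/(1-ρ) = 0.87077/(1-0.87077) = 6.7381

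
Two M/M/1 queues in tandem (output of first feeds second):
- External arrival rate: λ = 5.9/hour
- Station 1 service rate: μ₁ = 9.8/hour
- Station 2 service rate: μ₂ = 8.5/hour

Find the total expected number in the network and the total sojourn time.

By Jackson's theorem, each station behaves as independent M/M/1.
Station 1: ρ₁ = 5.9/9.8 = 0.6020, L₁ = ρ₁/(1-ρ₁) = λ/(μ₁-λ) = 5.9/3.90 = 1.512821
Station 2: ρ₂ = 5.9/8.5 = 0.6941, L₂ = ρ₂/(1-ρ₂) = λ/(μ₂-λ) = 5.9/2.60 = 2.269231
Total: L = L₁ + L₂ = 1.512821 + 2.269231 = 3.7821
W = L/λ = 3.7821/5.9 = 0.6410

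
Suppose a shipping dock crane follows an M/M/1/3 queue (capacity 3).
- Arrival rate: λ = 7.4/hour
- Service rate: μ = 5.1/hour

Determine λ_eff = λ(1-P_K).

ρ = λ/μ = 7.4/5.1 = 1.45098
P₀ = (1-ρ)/(1-ρ^(K+1)) = (1-1.45098)/(1-1.45098^4) = -0.4510/-3.4325 = 0.1314
P_K = P₀×ρ^K = 0.1314 × 1.45098^3 = 0.1314 × 3.0548 = 0.4014
λ_eff = λ(1-P_K) = 7.4 × (1 - 0.40136) = 7.4 × 0.59864 = 4.4299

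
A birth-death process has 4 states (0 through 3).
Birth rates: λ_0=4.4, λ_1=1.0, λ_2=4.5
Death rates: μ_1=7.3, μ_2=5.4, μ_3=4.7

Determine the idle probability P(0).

Ratios P(n)/P(0) = (λ₀···λₙ₋₁)/(μ₁···μₙ):
P(1)/P(0) = (4.4)/(7.3) = 0.6027
P(2)/P(0) = (4.4×1.0)/(7.3×5.4) = 0.1116
P(3)/P(0) = (4.4×1.0×4.5)/(7.3×5.4×4.7) = 0.1069

Normalization: ∑ P(n) = 1
P(0) × (1.0000 + 0.6027 + 0.1116 + 0.1069) = 1
P(0) × 1.8212 = 1
P(0) = 1/1.8212 = 0.5491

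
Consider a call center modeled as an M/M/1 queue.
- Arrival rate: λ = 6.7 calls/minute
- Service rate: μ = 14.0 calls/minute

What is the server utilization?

Server utilization: ρ = λ/μ
ρ = 6.7/14.0 = 0.4786
The server is busy 47.86% of the time.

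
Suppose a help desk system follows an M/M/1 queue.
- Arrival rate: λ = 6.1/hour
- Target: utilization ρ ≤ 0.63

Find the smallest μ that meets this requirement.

ρ = λ/μ, so μ = λ/ρ
μ ≥ 6.1/0.63 = 9.6825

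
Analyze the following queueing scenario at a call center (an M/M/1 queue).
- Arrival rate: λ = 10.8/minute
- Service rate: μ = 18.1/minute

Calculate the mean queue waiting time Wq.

First, compute utilization: ρ = λ/μ = 10.8/18.1 = 0.5967
For M/M/1: Wq = λ/(μ(μ-λ))
Wq = 10.8/(18.1 × (18.1-10.8))
Wq = 10.8/(18.1 × 7.30)
Wq = 0.08174 minutes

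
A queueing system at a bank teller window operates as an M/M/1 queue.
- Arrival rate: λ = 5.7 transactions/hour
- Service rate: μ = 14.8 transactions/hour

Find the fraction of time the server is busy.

Server utilization: ρ = λ/μ
ρ = 5.7/14.8 = 0.3851
The server is busy 38.51% of the time.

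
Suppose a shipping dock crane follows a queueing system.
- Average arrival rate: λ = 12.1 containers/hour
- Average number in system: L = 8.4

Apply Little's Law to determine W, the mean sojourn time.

Little's Law: L = λW, so W = L/λ
W = 8.4/12.1 = 0.6942 hours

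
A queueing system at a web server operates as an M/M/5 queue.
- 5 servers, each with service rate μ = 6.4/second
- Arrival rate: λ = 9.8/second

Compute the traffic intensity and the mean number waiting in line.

Traffic intensity: ρ = λ/(cμ) = 9.8/(5×6.4) = 0.3063
Since ρ = 0.3063 < 1, system is stable.
Offered load a = λ/μ = cρ = 9.8/6.4 = 1.5312
P₀ = [ Σₙ₌₀^4 aⁿ/n! + a^5/(5!(1-ρ)) ]⁻¹
Σ = a^0/0! + a^1/1! + a^2/2! + a^3/3! + a^4/4! = 1.0000 + 1.5312 + 1.1724 + 0.5984 + 0.2291 = 4.5311
a^5/(5!(1-ρ)) = 8.4184/(120 × 0.6937) = 0.1011
P₀ = 1/(4.5311 + 0.1011) = 0.2159
Lq = P₀·a^5·ρ / (5!(1-ρ)²) = 0.21588 × 8.4184 × 0.30625 / (120 × 0.48129) = 0.009637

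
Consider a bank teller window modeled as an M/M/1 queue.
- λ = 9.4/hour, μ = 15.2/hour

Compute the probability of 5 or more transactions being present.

ρ = λ/μ = 9.4/15.2 = 0.61842
P(N ≥ n) = ρⁿ
P(N ≥ 5) = 0.61842^5
P(N ≥ 5) = 0.09045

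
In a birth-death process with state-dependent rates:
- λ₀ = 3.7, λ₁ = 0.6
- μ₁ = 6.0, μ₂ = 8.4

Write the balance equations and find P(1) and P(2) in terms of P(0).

Balance equations:
State 0: λ₀P₀ = μ₁P₁ → P₁ = (λ₀/μ₁)P₀ = (3.7/6.0)P₀ = 0.6167P₀
State 1: P₂ = (λ₀λ₁)/(μ₁μ₂)P₀ = (3.7×0.6)/(6.0×8.4)P₀ = 0.04405P₀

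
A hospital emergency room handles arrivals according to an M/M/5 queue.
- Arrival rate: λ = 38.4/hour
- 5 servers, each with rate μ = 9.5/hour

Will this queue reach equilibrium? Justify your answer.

Stability requires ρ = λ/(cμ) < 1
ρ = 38.4/(5 × 9.5) = 38.4/47.50 = 0.8084
Since 0.8084 < 1, the system is STABLE.
The servers are busy 80.84% of the time.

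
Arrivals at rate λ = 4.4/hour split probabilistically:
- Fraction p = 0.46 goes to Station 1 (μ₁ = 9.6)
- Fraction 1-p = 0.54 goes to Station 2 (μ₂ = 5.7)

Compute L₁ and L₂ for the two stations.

Effective rates: λ₁ = 4.4×0.46 = 2.024, λ₂ = 4.4×0.54 = 2.376
Station 1: ρ₁ = 2.024/9.6 = 0.21083, L₁ = ρ₁/(1-ρ₁) = 0.21083/(1-0.21083) = 0.2672
Station 2: ρ₂ = 2.376/5.7 = 0.41684, L₂ = ρ₂/(1-ρ₂) = 0.41684/(1-0.41684) = 0.7148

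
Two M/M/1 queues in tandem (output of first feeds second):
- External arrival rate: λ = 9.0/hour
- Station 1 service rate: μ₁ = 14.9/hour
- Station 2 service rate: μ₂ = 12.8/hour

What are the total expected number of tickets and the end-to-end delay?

By Jackson's theorem, each station behaves as independent M/M/1.
Station 1: ρ₁ = 9.0/14.9 = 0.6040, L₁ = ρ₁/(1-ρ₁) = λ/(μ₁-λ) = 9.0/5.90 = 1.5254
Station 2: ρ₂ = 9.0/12.8 = 0.7031, L₂ = ρ₂/(1-ρ₂) = λ/(μ₂-λ) = 9.0/3.80 = 2.3684
Total: L = L₁ + L₂ = 1.5254 + 2.3684 = 3.8938
W = L/λ = 3.8938/9.0 = 0.4326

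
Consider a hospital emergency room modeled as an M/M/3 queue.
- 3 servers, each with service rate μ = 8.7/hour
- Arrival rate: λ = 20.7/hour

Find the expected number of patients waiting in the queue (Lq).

Traffic intensity: ρ = λ/(cμ) = 20.7/(3×8.7) = 0.7931
Since ρ = 0.7931 < 1, system is stable.
Offered load a = λ/μ = cρ = 20.7/8.7 = 2.3793
P₀ = [ Σₙ₌₀^2 aⁿ/n! + a^3/(3!(1-ρ)) ]⁻¹
Σ = a^0/0! + a^1/1! + a^2/2! = 1.0000 + 2.3793 + 2.8306 = 6.2099
a^3/(3!(1-ρ)) = 13.4696/(6 × 0.206897) = 10.8505
P₀ = 1/(6.2099 + 10.8505) = 0.05862
Lq = P₀·a^3·ρ / (3!(1-ρ)²) = 0.05862 × 13.4696 × 0.7931 / (6 × 0.04281) = 2.4380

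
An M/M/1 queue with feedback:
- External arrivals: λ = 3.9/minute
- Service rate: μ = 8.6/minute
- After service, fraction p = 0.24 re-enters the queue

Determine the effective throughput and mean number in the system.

Effective arrival rate: λ_eff = λ/(1-p) = 3.9/(1-0.24) = 3.9/0.76 = 5.1316
ρ = λ_eff/μ = 5.1316/8.6 = 0.5967
L = ρ/(1-ρ) = 0.5967/(1-0.5967) = 1.4795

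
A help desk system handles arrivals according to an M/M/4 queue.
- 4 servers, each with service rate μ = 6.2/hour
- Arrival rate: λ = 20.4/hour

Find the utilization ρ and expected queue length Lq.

Traffic intensity: ρ = λ/(cμ) = 20.4/(4×6.2) = 0.8226
Since ρ = 0.8226 < 1, system is stable.
Offered load a = λ/μ = cρ = 20.4/6.2 = 3.2903
P₀ = [ Σₙ₌₀^3 aⁿ/n! + a^4/(4!(1-ρ)) ]⁻¹
Σ = a^0/0! + a^1/1! + a^2/2! + a^3/3! = 1.0000 + 3.2903 + 5.4131 + 5.9370 = 15.6404
a^4/(4!(1-ρ)) = 117.2071/(24 × 0.1774194) = 27.5259
P₀ = 1/(15.6404 + 27.5259) = 0.02317
Lq = P₀·a^4·ρ / (4!(1-ρ)²) = 0.0231662 × 117.2071 × 0.822581 / (24 × 0.0314776) = 2.9565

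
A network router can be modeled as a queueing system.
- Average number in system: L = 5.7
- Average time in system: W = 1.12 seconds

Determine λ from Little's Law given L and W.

Little's Law: L = λW, so λ = L/W
λ = 5.7/1.12 = 5.0893 packets/second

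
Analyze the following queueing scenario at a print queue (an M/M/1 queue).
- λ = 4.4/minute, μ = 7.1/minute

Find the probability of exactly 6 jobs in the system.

ρ = λ/μ = 4.4/7.1 = 0.6197
P(n) = (1-ρ)ρⁿ
P(6) = (1-0.6197) × 0.6197^6
P(6) = 0.3803 × 0.05664
P(6) = 0.02154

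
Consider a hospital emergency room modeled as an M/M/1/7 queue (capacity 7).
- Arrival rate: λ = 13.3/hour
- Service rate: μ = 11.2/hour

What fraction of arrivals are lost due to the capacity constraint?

ρ = λ/μ = 13.3/11.2 = 1.1875
P₀ = (1-ρ)/(1-ρ^(K+1)) = (1-1.1875)/(1-1.1875^8) = -0.1875/-2.9543 = 0.06347
P_K = P₀×ρ^K = 0.06347 × 1.1875^7 = 0.06347 × 3.3299 = 0.2113
Blocking probability = 21.13%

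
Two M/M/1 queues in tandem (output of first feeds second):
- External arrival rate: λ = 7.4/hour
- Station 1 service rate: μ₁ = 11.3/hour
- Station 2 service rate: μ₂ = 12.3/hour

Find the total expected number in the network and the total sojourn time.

By Jackson's theorem, each station behaves as independent M/M/1.
Station 1: ρ₁ = 7.4/11.3 = 0.6549, L₁ = ρ₁/(1-ρ₁) = λ/(μ₁-λ) = 7.4/3.90 = 1.8974
Station 2: ρ₂ = 7.4/12.3 = 0.6016, L₂ = ρ₂/(1-ρ₂) = λ/(μ₂-λ) = 7.4/4.90 = 1.5102
Total: L = L₁ + L₂ = 1.8974 + 1.5102 = 3.4076
W = L/λ = 3.4076/7.4 = 0.4605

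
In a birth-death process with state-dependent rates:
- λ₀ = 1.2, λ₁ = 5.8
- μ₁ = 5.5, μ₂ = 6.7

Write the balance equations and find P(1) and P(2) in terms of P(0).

Balance equations:
State 0: λ₀P₀ = μ₁P₁ → P₁ = (λ₀/μ₁)P₀ = (1.2/5.5)P₀ = 0.2182P₀
State 1: P₂ = (λ₀λ₁)/(μ₁μ₂)P₀ = (1.2×5.8)/(5.5×6.7)P₀ = 0.1889P₀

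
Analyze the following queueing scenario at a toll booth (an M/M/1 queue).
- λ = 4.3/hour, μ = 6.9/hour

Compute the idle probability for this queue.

ρ = λ/μ = 4.3/6.9 = 0.6232
P(0) = 1 - ρ = 1 - 0.6232 = 0.3768
The server is idle 37.68% of the time.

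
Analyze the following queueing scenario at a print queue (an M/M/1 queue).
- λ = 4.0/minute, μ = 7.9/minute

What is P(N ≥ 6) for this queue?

ρ = λ/μ = 4.0/7.9 = 0.50633
P(N ≥ n) = ρⁿ
P(N ≥ 6) = 0.50633^6
P(N ≥ 6) = 0.01685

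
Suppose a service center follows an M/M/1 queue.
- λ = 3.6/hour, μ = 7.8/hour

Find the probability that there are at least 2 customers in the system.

ρ = λ/μ = 3.6/7.8 = 0.4615
P(N ≥ n) = ρⁿ
P(N ≥ 2) = 0.4615^2
P(N ≥ 2) = 0.2130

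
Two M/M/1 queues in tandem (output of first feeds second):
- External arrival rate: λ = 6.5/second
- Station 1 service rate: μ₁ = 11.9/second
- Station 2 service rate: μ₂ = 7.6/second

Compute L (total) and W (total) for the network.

By Jackson's theorem, each station behaves as independent M/M/1.
Station 1: ρ₁ = 6.5/11.9 = 0.5462, L₁ = ρ₁/(1-ρ₁) = λ/(μ₁-λ) = 6.5/5.40 = 1.2037
Station 2: ρ₂ = 6.5/7.6 = 0.8553, L₂ = ρ₂/(1-ρ₂) = λ/(μ₂-λ) = 6.5/1.10 = 5.9091
Total: L = L₁ + L₂ = 1.2037 + 5.9091 = 7.1128
W = L/λ = 7.1128/6.5 = 1.0943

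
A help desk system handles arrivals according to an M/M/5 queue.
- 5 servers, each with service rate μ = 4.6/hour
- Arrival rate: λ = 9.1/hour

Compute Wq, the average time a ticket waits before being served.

Traffic intensity: ρ = λ/(cμ) = 9.1/(5×4.6) = 0.3957
Since ρ = 0.3957 < 1, system is stable.
Offered load a = λ/μ = cρ = 9.1/4.6 = 1.9783
P₀ = [ Σₙ₌₀^4 aⁿ/n! + a^5/(5!(1-ρ)) ]⁻¹
Σ = a^0/0! + a^1/1! + a^2/2! + a^3/3! + a^4/4! = 1.00000 + 1.97826 + 1.95676 + 1.29033 + 0.638150 = 6.8635
a^5/(5!(1-ρ)) = 30.2983/(120 × 0.6043) = 0.4178
P₀ = 1/(6.8635 + 0.4178) = 0.1373
Lq = P₀·a^5·ρ / (5!(1-ρ)²) = 0.1373 × 30.2983 × 0.3957 / (120 × 0.3652) = 0.03756
Wq = Lq/λ = 0.037564/9.1 = 0.004128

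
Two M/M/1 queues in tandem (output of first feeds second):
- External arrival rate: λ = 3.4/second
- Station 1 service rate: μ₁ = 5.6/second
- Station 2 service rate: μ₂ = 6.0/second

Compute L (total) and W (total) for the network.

By Jackson's theorem, each station behaves as independent M/M/1.
Station 1: ρ₁ = 3.4/5.6 = 0.6071, L₁ = ρ₁/(1-ρ₁) = λ/(μ₁-λ) = 3.4/2.20 = 1.545455
Station 2: ρ₂ = 3.4/6.0 = 0.5667, L₂ = ρ₂/(1-ρ₂) = λ/(μ₂-λ) = 3.4/2.60 = 1.307692
Total: L = L₁ + L₂ = 1.545455 + 1.307692 = 2.85315
W = L/λ = 2.85315/3.4 = 0.8392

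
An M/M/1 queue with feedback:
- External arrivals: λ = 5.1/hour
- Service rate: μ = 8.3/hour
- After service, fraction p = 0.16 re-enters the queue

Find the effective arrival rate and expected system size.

Effective arrival rate: λ_eff = λ/(1-p) = 5.1/(1-0.16) = 5.1/0.84 = 6.0714
ρ = λ_eff/μ = 6.0714/8.3 = 0.7315
L = ρ/(1-ρ) = 0.7315/(1-0.7315) = 2.7244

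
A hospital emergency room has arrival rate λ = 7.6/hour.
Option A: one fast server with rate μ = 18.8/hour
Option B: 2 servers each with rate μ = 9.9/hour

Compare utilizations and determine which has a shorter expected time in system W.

Option A: single server μ = 18.8 (M/M/1)
  ρ_A = 7.6/18.8 = 0.4043
  W_A = 1/(μ-λ) = 1/(18.8-7.6) = 1/11.20 = 0.08929

Option B: 2 servers μ = 9.9 (M/M/2)
  ρ_B = λ/(cμ) = 7.6/(2×9.9) = 0.3838
  Offered load a = λ/μ = cρ = 7.6/9.9 = 0.7677
  P₀ = [ Σₙ₌₀^1 aⁿ/n! + a^2/(2!(1-ρ)) ]⁻¹
  Σ = a^0/0! + a^1/1! = 1.0000 + 0.7677 = 1.7677
  a^2/(2!(1-ρ)) = 0.5893/(2 × 0.6162) = 0.4782
  P₀ = 1/(1.7677 + 0.4782) = 0.4453
  Lq = P₀·a^2·ρ / (2!(1-ρ)²) = 0.4453 × 0.5893 × 0.3838 / (2 × 0.3797) = 0.1326
  Wq_B = Lq/λ = 0.132646/7.6 = 0.017453
  W_B = Wq_B + 1/μ = 0.017453 + 0.10101 = 0.1185

Since W_A = 0.08929 < W_B = 0.1185, Option A (single fast server) has the shorter time in system.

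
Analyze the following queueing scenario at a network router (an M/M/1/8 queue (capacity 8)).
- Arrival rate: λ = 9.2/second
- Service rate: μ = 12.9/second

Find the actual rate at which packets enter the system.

ρ = λ/μ = 9.2/12.9 = 0.71318
P₀ = (1-ρ)/(1-ρ^(K+1)) = (1-0.71318)/(1-0.71318^9) = 0.2868/0.9523 = 0.3012
P_K = P₀×ρ^K = 0.3012 × 0.71318^8 = 0.3012 × 0.06693 = 0.02016
λ_eff = λ(1-P_K) = 9.2 × (1 - 0.020157) = 9.2 × 0.979843 = 9.0146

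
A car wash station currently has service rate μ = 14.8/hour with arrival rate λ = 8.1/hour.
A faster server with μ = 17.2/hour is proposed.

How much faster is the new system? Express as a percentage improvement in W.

System 1: ρ₁ = 8.1/14.8 = 0.5473, W₁ = 1/(14.8-8.1) = 0.14925
System 2: ρ₂ = 8.1/17.2 = 0.4709, W₂ = 1/(17.2-8.1) = 0.10989
Improvement: (W₁-W₂)/W₁ = (0.14925-0.10989)/0.14925 = 26.37%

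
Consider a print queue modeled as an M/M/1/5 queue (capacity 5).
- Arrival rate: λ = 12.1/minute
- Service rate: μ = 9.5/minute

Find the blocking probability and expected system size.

ρ = λ/μ = 12.1/9.5 = 1.27368
P₀ = (1-ρ)/(1-ρ^(K+1)) = (1-1.27368)/(1-1.27368^6) = -0.27368/-3.2694 = 0.08371
P_K = P₀×ρ^K = 0.08371 × 1.27368^5 = 0.08371 × 3.3520 = 0.2806
Blocking probability P_5 = 0.2806 (28.06%)
L = ρ[1 - (K+1)ρ^K + Kρ^(K+1)] / [(1-ρ)(1-ρ^(K+1))]
L = 1.27368 × (1 - 6×3.35198 + 5×4.26935) / ((1 - 1.27368) × (1 - 4.26935)) = 3.1813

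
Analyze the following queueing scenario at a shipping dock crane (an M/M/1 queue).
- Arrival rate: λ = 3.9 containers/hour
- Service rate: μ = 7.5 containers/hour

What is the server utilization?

Server utilization: ρ = λ/μ
ρ = 3.9/7.5 = 0.5200
The server is busy 52.00% of the time.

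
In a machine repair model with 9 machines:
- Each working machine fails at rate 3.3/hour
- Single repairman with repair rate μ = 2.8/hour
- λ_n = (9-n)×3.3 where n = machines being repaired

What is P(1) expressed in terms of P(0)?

P(1)/P(0) = ∏_{i=0}^{1-1} λ_i/μ_{i+1}
= (9-0)×3.3/2.8
= 10.6071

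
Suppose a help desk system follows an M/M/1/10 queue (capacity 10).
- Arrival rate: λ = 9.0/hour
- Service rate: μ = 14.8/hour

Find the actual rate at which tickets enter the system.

ρ = λ/μ = 9.0/14.8 = 0.608108
P₀ = (1-ρ)/(1-ρ^(K+1)) = (1-0.608108)/(1-0.608108^11) = 0.39189/0.99579 = 0.3935
P_K = P₀×ρ^K = 0.3935 × 0.608108^10 = 0.3935 × 0.006915 = 0.002721
λ_eff = λ(1-P_K) = 9.0 × (1 - 0.002721) = 9.0 × 0.99728 = 8.9755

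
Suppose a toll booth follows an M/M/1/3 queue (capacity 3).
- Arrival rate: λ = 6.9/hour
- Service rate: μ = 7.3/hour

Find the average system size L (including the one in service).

ρ = λ/μ = 6.9/7.3 = 0.9452
P₀ = (1-ρ)/(1-ρ^(K+1)) = (1-0.9452)/(1-0.9452^4) = 0.054800/0.20183 = 0.2715
P_K = P₀×ρ^K = 0.2715 × 0.9452^3 = 0.2715 × 0.8444 = 0.2293
L = ρ[1 - (K+1)ρ^K + Kρ^(K+1)] / [(1-ρ)(1-ρ^(K+1))]
L = 0.9452 × (1 - 4×0.8444446 + 3×0.7981690) / ((1 - 0.9452) × (1 - 0.7981690)) = 1.4296 vehicles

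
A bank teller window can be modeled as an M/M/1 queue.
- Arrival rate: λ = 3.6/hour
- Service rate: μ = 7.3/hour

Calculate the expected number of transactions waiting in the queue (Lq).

ρ = λ/μ = 3.6/7.3 = 0.4932
For M/M/1: Lq = λ²/(μ(μ-λ))
Lq = 12.96/(7.3 × 3.70)
Lq = 0.4798 transactions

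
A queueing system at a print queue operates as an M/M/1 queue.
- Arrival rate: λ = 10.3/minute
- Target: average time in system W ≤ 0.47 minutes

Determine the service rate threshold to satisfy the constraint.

For M/M/1: W = 1/(μ-λ)
Need W ≤ 0.47, so 1/(μ-λ) ≤ 0.47
μ - λ ≥ 1/0.47 = 2.1277
μ ≥ 10.3 + 2.1277 = 12.4277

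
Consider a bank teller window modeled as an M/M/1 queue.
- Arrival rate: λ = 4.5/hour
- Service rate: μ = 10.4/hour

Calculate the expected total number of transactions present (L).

ρ = λ/μ = 4.5/10.4 = 0.4327
For M/M/1: L = λ/(μ-λ)
L = 4.5/(10.4-4.5) = 4.5/5.90
L = 0.7627 transactions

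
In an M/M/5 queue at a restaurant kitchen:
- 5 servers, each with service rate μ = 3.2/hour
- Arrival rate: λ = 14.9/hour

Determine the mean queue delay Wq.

Traffic intensity: ρ = λ/(cμ) = 14.9/(5×3.2) = 0.9313
Since ρ = 0.9313 < 1, system is stable.
Offered load a = λ/μ = cρ = 14.9/3.2 = 4.6562
P₀ = [ Σₙ₌₀^4 aⁿ/n! + a^5/(5!(1-ρ)) ]⁻¹
Σ = a^0/0! + a^1/1! + a^2/2! + a^3/3! + a^4/4! = 1.0000 + 4.6562 + 10.8403 + 16.8251 + 19.5855 = 52.9071
a^5/(5!(1-ρ)) = 2188.6759/(120 × 0.06875) = 265.2940
P₀ = 1/(52.9071 + 265.2940) = 0.003143
Lq = P₀·a^5·ρ / (5!(1-ρ)²) = 0.0031427 × 2188.6759 × 0.93125 / (120 × 0.0047266) = 11.2933
Wq = Lq/λ = 11.2933/14.9 = 0.7579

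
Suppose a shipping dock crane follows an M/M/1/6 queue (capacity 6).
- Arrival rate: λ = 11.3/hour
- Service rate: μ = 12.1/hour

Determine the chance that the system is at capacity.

ρ = λ/μ = 11.3/12.1 = 0.9339
P₀ = (1-ρ)/(1-ρ^(K+1)) = (1-0.9339)/(1-0.9339^7) = 0.06610/0.3804 = 0.1738
P_K = P₀×ρ^K = 0.1738 × 0.9339^6 = 0.1738 × 0.6634 = 0.1153
Blocking probability = 11.53%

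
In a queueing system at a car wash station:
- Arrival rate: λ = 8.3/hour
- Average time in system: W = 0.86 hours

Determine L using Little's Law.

Little's Law: L = λW
L = 8.3 × 0.86 = 7.1380 cars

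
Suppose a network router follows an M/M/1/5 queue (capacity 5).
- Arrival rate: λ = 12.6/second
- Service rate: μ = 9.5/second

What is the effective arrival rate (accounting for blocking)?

ρ = λ/μ = 12.6/9.5 = 1.32632
P₀ = (1-ρ)/(1-ρ^(K+1)) = (1-1.32632)/(1-1.32632^6) = -0.32632/-4.4436 = 0.07344
P_K = P₀×ρ^K = 0.07344 × 1.32632^5 = 0.07344 × 4.1043 = 0.3014
λ_eff = λ(1-P_K) = 12.6 × (1 - 0.3014) = 12.6 × 0.6986 = 8.8024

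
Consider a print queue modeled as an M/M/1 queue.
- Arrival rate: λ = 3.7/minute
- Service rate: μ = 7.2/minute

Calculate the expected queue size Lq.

ρ = λ/μ = 3.7/7.2 = 0.5139
For M/M/1: Lq = λ²/(μ(μ-λ))
Lq = 13.69/(7.2 × 3.50)
Lq = 0.5433 jobs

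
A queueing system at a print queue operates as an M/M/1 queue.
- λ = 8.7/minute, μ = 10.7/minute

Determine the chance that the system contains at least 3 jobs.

ρ = λ/μ = 8.7/10.7 = 0.81308
P(N ≥ n) = ρⁿ
P(N ≥ 3) = 0.81308^3
P(N ≥ 3) = 0.5375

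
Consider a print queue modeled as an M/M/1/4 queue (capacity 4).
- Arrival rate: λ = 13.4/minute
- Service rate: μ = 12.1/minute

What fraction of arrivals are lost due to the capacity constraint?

ρ = λ/μ = 13.4/12.1 = 1.10744
P₀ = (1-ρ)/(1-ρ^(K+1)) = (1-1.10744)/(1-1.10744^5) = -0.10744/-0.66572 = 0.1614
P_K = P₀×ρ^K = 0.16139 × 1.10744^4 = 0.16139 × 1.5041 = 0.2427
Blocking probability = 24.27%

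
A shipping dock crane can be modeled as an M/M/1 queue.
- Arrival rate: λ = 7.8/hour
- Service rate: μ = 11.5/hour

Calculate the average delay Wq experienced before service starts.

First, compute utilization: ρ = λ/μ = 7.8/11.5 = 0.6783
For M/M/1: Wq = λ/(μ(μ-λ))
Wq = 7.8/(11.5 × (11.5-7.8))
Wq = 7.8/(11.5 × 3.70)
Wq = 0.1833 hours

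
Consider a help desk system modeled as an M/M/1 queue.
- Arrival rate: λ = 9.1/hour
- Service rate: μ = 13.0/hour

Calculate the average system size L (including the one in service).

ρ = λ/μ = 9.1/13.0 = 0.7000
For M/M/1: L = λ/(μ-λ)
L = 9.1/(13.0-9.1) = 9.1/3.90
L = 2.3333 tickets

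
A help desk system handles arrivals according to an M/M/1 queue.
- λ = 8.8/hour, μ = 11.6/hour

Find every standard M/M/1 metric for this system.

Step 1: ρ = λ/μ = 8.8/11.6 = 0.7586
Step 2: L = λ/(μ-λ) = 8.8/2.80 = 3.1429
Step 3: Lq = λ²/(μ(μ-λ)) = 77.44/(11.6×2.80) = 2.3842
Step 4: W = 1/(μ-λ) = 1/2.80 = 0.357143
Step 5: Wq = λ/(μ(μ-λ)) = 8.8/(11.6×2.80) = 0.2709
Step 6: P(0) = 1-ρ = 0.2414
Verify: L = λW = 8.8×0.357143 = 3.1429 ✔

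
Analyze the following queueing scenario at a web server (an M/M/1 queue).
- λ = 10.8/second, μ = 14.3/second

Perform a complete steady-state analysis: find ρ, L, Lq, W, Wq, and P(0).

Step 1: ρ = λ/μ = 10.8/14.3 = 0.7552
Step 2: L = λ/(μ-λ) = 10.8/3.50 = 3.0857
Step 3: Lq = λ²/(μ(μ-λ)) = 116.64/(14.3×3.50) = 2.3305
Step 4: W = 1/(μ-λ) = 1/3.50 = 0.28571
Step 5: Wq = λ/(μ(μ-λ)) = 10.8/(14.3×3.50) = 0.2158
Step 6: P(0) = 1-ρ = 0.2448
Verify: L = λW = 10.8×0.28571 = 3.0857 ✔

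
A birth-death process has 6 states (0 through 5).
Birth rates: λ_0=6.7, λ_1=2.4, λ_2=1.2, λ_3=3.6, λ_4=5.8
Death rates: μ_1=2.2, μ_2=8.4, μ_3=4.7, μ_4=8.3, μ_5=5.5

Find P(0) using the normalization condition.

Ratios P(n)/P(0) = (λ₀···λₙ₋₁)/(μ₁···μₙ):
P(1)/P(0) = (6.7)/(2.2) = 3.04545
P(2)/P(0) = (6.7×2.4)/(2.2×8.4) = 0.870130
P(3)/P(0) = (6.7×2.4×1.2)/(2.2×8.4×4.7) = 0.222161
P(4)/P(0) = (6.7×2.4×1.2×3.6)/(2.2×8.4×4.7×8.3) = 0.0963589
P(5)/P(0) = (6.7×2.4×1.2×3.6×5.8)/(2.2×8.4×4.7×8.3×5.5) = 0.101615

Normalization: ∑ P(n) = 1
P(0) × (1.00000 + 3.04545 + 0.870130 + 0.222161 + 0.0963589 + 0.101615) = 1
P(0) × 5.3357 = 1
P(0) = 1/5.3357 = 0.1874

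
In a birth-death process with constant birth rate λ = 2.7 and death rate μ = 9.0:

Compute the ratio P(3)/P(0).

For constant rates: P(n)/P(0) = (λ/μ)^n
P(3)/P(0) = (2.7/9.0)^3 = 0.3000^3 = 0.02700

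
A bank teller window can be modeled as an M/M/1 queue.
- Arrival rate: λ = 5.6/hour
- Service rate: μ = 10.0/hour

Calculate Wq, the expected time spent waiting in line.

First, compute utilization: ρ = λ/μ = 5.6/10.0 = 0.5600
For M/M/1: Wq = λ/(μ(μ-λ))
Wq = 5.6/(10.0 × (10.0-5.6))
Wq = 5.6/(10.0 × 4.40)
Wq = 0.1273 hours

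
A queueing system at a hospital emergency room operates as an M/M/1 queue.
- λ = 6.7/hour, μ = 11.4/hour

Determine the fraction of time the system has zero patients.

ρ = λ/μ = 6.7/11.4 = 0.5877
P(0) = 1 - ρ = 1 - 0.5877 = 0.4123
The server is idle 41.23% of the time.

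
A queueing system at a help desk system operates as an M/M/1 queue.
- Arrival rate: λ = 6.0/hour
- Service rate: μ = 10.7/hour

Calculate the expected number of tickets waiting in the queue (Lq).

ρ = λ/μ = 6.0/10.7 = 0.5607
For M/M/1: Lq = λ²/(μ(μ-λ))
Lq = 36.00/(10.7 × 4.70)
Lq = 0.7158 tickets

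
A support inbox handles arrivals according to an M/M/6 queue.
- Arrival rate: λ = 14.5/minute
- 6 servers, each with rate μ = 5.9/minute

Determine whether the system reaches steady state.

Stability requires ρ = λ/(cμ) < 1
ρ = 14.5/(6 × 5.9) = 14.5/35.40 = 0.4096
Since 0.4096 < 1, the system is STABLE.
The servers are busy 40.96% of the time.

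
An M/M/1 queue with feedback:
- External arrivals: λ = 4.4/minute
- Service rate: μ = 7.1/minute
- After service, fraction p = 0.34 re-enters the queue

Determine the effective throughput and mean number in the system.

Effective arrival rate: λ_eff = λ/(1-p) = 4.4/(1-0.34) = 4.4/0.66 = 6.666667
ρ = λ_eff/μ = 6.666667/7.1 = 0.938967
L = ρ/(1-ρ) = 0.938967/(1-0.938967) = 15.3846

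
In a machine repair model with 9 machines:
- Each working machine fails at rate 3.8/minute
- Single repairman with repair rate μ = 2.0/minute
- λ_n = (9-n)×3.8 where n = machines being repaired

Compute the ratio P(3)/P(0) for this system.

P(3)/P(0) = ∏_{i=0}^{3-1} λ_i/μ_{i+1}
= (9-0)×3.8/2.0 × (9-1)×3.8/2.0 × (9-2)×3.8/2.0
= 3456.9360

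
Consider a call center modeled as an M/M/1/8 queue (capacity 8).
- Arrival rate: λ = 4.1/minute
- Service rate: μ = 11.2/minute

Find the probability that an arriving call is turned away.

ρ = λ/μ = 4.1/11.2 = 0.36607
P₀ = (1-ρ)/(1-ρ^(K+1)) = (1-0.36607)/(1-0.36607^9) = 0.6339/0.9999 = 0.6340
P_K = P₀×ρ^K = 0.6340 × 0.36607^8 = 0.6340 × 0.0003225 = 0.0002045
Blocking probability = 0.02045%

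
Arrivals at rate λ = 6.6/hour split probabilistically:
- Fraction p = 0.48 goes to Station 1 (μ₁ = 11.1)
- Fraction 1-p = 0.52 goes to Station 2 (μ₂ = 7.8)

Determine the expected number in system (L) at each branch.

Effective rates: λ₁ = 6.6×0.48 = 3.168, λ₂ = 6.6×0.52 = 3.432
Station 1: ρ₁ = 3.168/11.1 = 0.2854, L₁ = ρ₁/(1-ρ₁) = 0.2854/(1-0.2854) = 0.3994
Station 2: ρ₂ = 3.432/7.8 = 0.4400, L₂ = ρ₂/(1-ρ₂) = 0.4400/(1-0.4400) = 0.7857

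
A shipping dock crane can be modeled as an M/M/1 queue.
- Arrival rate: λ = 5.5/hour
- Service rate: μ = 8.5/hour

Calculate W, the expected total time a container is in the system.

First, compute utilization: ρ = λ/μ = 5.5/8.5 = 0.6471
For M/M/1: W = 1/(μ-λ)
W = 1/(8.5-5.5) = 1/3.00
W = 0.3333 hours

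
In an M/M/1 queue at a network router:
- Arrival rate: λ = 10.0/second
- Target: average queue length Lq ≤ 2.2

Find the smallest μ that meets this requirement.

For M/M/1: Lq = λ²/(μ(μ-λ))
Need Lq ≤ 2.2, i.e. μ(μ-λ) ≥ λ²/2.2
μ² - 10.0μ - 100.00/2.2 ≥ 0  →  μ² - 10.0μ - 45.45455 ≥ 0
Quadratic formula (positive root): μ = [λ + √(λ² + 4×45.45455)]/2
Discriminant: 100.00 + 4×45.45455 = 281.8182, √281.8182 = 16.7874
μ ≥ (10.0 + 16.7874)/2 = 13.3937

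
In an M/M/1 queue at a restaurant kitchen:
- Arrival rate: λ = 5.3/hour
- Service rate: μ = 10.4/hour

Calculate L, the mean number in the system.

ρ = λ/μ = 5.3/10.4 = 0.5096
For M/M/1: L = λ/(μ-λ)
L = 5.3/(10.4-5.3) = 5.3/5.10
L = 1.0392 orders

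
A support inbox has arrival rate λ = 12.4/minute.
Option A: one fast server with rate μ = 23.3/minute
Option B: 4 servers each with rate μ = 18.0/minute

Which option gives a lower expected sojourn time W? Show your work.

Option A: single server μ = 23.3 (M/M/1)
  ρ_A = 12.4/23.3 = 0.5322
  W_A = 1/(μ-λ) = 1/(23.3-12.4) = 1/10.90 = 0.09174

Option B: 4 servers μ = 18.0 (M/M/4)
  ρ_B = λ/(cμ) = 12.4/(4×18.0) = 0.1722
  Offered load a = λ/μ = cρ = 12.4/18.0 = 0.6889
  P₀ = [ Σₙ₌₀^3 aⁿ/n! + a^4/(4!(1-ρ)) ]⁻¹
  Σ = a^0/0! + a^1/1! + a^2/2! + a^3/3! = 1.0000 + 0.6889 + 0.2373 + 0.05449 = 1.9807
  a^4/(4!(1-ρ)) = 0.2252/(24 × 0.8278) = 0.01134
  P₀ = 1/(1.9807 + 0.01134) = 0.5020
  Lq = P₀·a^4·ρ / (4!(1-ρ)²) = 0.5020 × 0.2252 × 0.1722 / (24 × 0.6852) = 0.001184
  Wq_B = Lq/λ = 0.00118402/12.4 = 0.000095485
  W_B = Wq_B + 1/μ = 0.000095485 + 0.055556 = 0.05565

Since W_B = 0.05565 < W_A = 0.09174, Option B (multiple servers) has the shorter time in system.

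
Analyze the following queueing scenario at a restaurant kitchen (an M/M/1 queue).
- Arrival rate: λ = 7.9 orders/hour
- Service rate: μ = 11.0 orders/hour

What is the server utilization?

Server utilization: ρ = λ/μ
ρ = 7.9/11.0 = 0.7182
The server is busy 71.82% of the time.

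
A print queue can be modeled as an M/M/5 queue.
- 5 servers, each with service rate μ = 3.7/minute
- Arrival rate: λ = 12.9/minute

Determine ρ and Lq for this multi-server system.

Traffic intensity: ρ = λ/(cμ) = 12.9/(5×3.7) = 0.6973
Since ρ = 0.6973 < 1, system is stable.
Offered load a = λ/μ = cρ = 12.9/3.7 = 3.4865
P₀ = [ Σₙ₌₀^4 aⁿ/n! + a^5/(5!(1-ρ)) ]⁻¹
Σ = a^0/0! + a^1/1! + a^2/2! + a^3/3! + a^4/4! = 1.0000 + 3.4865 + 6.0778 + 7.0634 + 6.1566 = 23.7843
a^5/(5!(1-ρ)) = 515.1574/(120 × 0.3027027) = 14.1822
P₀ = 1/(23.7843 + 14.1822) = 0.02634
Lq = P₀·a^5·ρ / (5!(1-ρ)²) = 0.02634 × 515.1574 × 0.6973 / (120 × 0.09163) = 0.8605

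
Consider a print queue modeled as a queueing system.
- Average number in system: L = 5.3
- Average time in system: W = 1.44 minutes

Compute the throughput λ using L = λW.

Little's Law: L = λW, so λ = L/W
λ = 5.3/1.44 = 3.6806 jobs/minute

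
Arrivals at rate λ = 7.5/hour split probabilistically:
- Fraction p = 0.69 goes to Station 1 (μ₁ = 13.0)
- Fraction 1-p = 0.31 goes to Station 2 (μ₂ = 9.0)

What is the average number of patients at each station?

Effective rates: λ₁ = 7.5×0.69 = 5.175, λ₂ = 7.5×0.31 = 2.325
Station 1: ρ₁ = 5.175/13.0 = 0.398077, L₁ = ρ₁/(1-ρ₁) = 0.398077/(1-0.398077) = 0.6613
Station 2: ρ₂ = 2.325/9.0 = 0.2583, L₂ = ρ₂/(1-ρ₂) = 0.2583/(1-0.2583) = 0.3483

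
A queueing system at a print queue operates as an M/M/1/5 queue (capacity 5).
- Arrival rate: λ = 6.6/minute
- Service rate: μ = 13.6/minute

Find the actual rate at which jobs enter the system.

ρ = λ/μ = 6.6/13.6 = 0.48529
P₀ = (1-ρ)/(1-ρ^(K+1)) = (1-0.48529)/(1-0.48529^6) = 0.5147/0.9869 = 0.5215
P_K = P₀×ρ^K = 0.5215 × 0.48529^5 = 0.5215 × 0.02692 = 0.01404
λ_eff = λ(1-P_K) = 6.6 × (1 - 0.0140377) = 6.6 × 0.9859623 = 6.5074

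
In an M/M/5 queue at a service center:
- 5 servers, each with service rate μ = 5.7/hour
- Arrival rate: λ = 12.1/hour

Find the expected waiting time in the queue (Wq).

Traffic intensity: ρ = λ/(cμ) = 12.1/(5×5.7) = 0.4246
Since ρ = 0.4246 < 1, system is stable.
Offered load a = λ/μ = cρ = 12.1/5.7 = 2.1228
P₀ = [ Σₙ₌₀^4 aⁿ/n! + a^5/(5!(1-ρ)) ]⁻¹
Σ = a^0/0! + a^1/1! + a^2/2! + a^3/3! + a^4/4! = 1.0000 + 2.1228 + 2.2532 + 1.5943 + 0.8461 = 7.8164
a^5/(5!(1-ρ)) = 43.1075/(120 × 0.5754) = 0.6243
P₀ = 1/(7.8164 + 0.6243) = 0.1185
Lq = P₀·a^5·ρ / (5!(1-ρ)²) = 0.11847 × 43.1075 × 0.42456 / (120 × 0.33113) = 0.05457
Wq = Lq/λ = 0.05457/12.1 = 0.004510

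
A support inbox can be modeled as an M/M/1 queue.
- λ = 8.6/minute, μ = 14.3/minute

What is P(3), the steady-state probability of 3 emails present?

ρ = λ/μ = 8.6/14.3 = 0.6014
P(n) = (1-ρ)ρⁿ
P(3) = (1-0.6014) × 0.6014^3
P(3) = 0.3986 × 0.2175
P(3) = 0.08670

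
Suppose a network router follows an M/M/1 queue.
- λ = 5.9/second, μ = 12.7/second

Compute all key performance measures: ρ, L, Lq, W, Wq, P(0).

Step 1: ρ = λ/μ = 5.9/12.7 = 0.4646
Step 2: L = λ/(μ-λ) = 5.9/6.80 = 0.8676
Step 3: Lq = λ²/(μ(μ-λ)) = 34.81/(12.7×6.80) = 0.4031
Step 4: W = 1/(μ-λ) = 1/6.80 = 0.147059
Step 5: Wq = λ/(μ(μ-λ)) = 5.9/(12.7×6.80) = 0.06832
Step 6: P(0) = 1-ρ = 0.5354
Verify: L = λW = 5.9×0.147059 = 0.8676 ✔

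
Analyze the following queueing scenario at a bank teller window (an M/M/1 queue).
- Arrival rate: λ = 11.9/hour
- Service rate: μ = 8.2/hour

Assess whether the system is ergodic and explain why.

Stability requires ρ = λ/(cμ) < 1
ρ = 11.9/(1 × 8.2) = 11.9/8.20 = 1.4512
Since 1.4512 ≥ 1, the system is UNSTABLE.
Queue grows without bound. Need μ > λ = 11.9.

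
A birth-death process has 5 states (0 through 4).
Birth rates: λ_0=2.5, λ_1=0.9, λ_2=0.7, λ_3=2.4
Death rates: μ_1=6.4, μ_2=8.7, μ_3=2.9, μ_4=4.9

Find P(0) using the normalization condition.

Ratios P(n)/P(0) = (λ₀···λₙ₋₁)/(μ₁···μₙ):
P(1)/P(0) = (2.5)/(6.4) = 0.39062
P(2)/P(0) = (2.5×0.9)/(6.4×8.7) = 0.040409
P(3)/P(0) = (2.5×0.9×0.7)/(6.4×8.7×2.9) = 0.0097540
P(4)/P(0) = (2.5×0.9×0.7×2.4)/(6.4×8.7×2.9×4.9) = 0.0047775

Normalization: ∑ P(n) = 1
P(0) × (1.0000 + 0.39062 + 0.040409 + 0.0097540 + 0.0047775) = 1
P(0) × 1.4456 = 1
P(0) = 1/1.4456 = 0.6918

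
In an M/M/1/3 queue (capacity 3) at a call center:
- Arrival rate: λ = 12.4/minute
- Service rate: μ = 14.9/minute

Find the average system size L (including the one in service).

ρ = λ/μ = 12.4/14.9 = 0.8322
P₀ = (1-ρ)/(1-ρ^(K+1)) = (1-0.8322)/(1-0.8322^4) = 0.16780/0.52037 = 0.3225
P_K = P₀×ρ^K = 0.3225 × 0.8322^3 = 0.3225 × 0.5763 = 0.1859
L = ρ[1 - (K+1)ρ^K + Kρ^(K+1)] / [(1-ρ)(1-ρ^(K+1))]
L = 0.8322 × (1 - 4×0.576346 + 3×0.479635) / ((1 - 0.8322) × (1 - 0.479635)) = 1.2726 calls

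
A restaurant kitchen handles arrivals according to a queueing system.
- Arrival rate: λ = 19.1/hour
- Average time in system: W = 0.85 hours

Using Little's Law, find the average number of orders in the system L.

Little's Law: L = λW
L = 19.1 × 0.85 = 16.2350 orders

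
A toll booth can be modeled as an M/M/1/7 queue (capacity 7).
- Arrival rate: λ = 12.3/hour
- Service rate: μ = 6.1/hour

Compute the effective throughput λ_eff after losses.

ρ = λ/μ = 12.3/6.1 = 2.0164
P₀ = (1-ρ)/(1-ρ^(K+1)) = (1-2.0164)/(1-2.0164^8) = -1.0164/-272.2836 = 0.003733
P_K = P₀×ρ^K = 0.003733 × 2.0164^7 = 0.003733 × 135.5304 = 0.5059
λ_eff = λ(1-P_K) = 12.3 × (1 - 0.50592) = 12.3 × 0.49408 = 6.0772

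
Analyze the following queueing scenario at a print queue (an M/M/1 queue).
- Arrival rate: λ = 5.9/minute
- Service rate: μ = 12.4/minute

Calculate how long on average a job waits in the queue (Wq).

First, compute utilization: ρ = λ/μ = 5.9/12.4 = 0.4758
For M/M/1: Wq = λ/(μ(μ-λ))
Wq = 5.9/(12.4 × (12.4-5.9))
Wq = 5.9/(12.4 × 6.50)
Wq = 0.07320 minutes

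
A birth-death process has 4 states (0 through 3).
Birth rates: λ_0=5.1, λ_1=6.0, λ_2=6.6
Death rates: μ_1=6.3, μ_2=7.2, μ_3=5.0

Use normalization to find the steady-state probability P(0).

Ratios P(n)/P(0) = (λ₀···λₙ₋₁)/(μ₁···μₙ):
P(1)/P(0) = (5.1)/(6.3) = 0.8095
P(2)/P(0) = (5.1×6.0)/(6.3×7.2) = 0.6746
P(3)/P(0) = (5.1×6.0×6.6)/(6.3×7.2×5.0) = 0.8905

Normalization: ∑ P(n) = 1
P(0) × (1.0000 + 0.8095 + 0.6746 + 0.8905) = 1
P(0) × 3.3746 = 1
P(0) = 1/3.3746 = 0.2963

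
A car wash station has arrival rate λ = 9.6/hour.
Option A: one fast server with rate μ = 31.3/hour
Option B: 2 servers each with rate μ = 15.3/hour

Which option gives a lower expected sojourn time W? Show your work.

Option A: single server μ = 31.3 (M/M/1)
  ρ_A = 9.6/31.3 = 0.3067
  W_A = 1/(μ-λ) = 1/(31.3-9.6) = 1/21.70 = 0.04608

Option B: 2 servers μ = 15.3 (M/M/2)
  ρ_B = λ/(cμ) = 9.6/(2×15.3) = 0.3137
  Offered load a = λ/μ = cρ = 9.6/15.3 = 0.6275
  P₀ = [ Σₙ₌₀^1 aⁿ/n! + a^2/(2!(1-ρ)) ]⁻¹
  Σ = a^0/0! + a^1/1! = 1.0000 + 0.6275 = 1.6275
  a^2/(2!(1-ρ)) = 0.3937/(2 × 0.6863) = 0.2868
  P₀ = 1/(1.6275 + 0.2868) = 0.5224
  Lq = P₀·a^2·ρ / (2!(1-ρ)²) = 0.52239 × 0.39369 × 0.31373 / (2 × 0.47097) = 0.06850
  Wq_B = Lq/λ = 0.068498/9.6 = 0.0071352
  W_B = Wq_B + 1/μ = 0.0071352 + 0.065359 = 0.07249

Since W_A = 0.04608 < W_B = 0.07249, Option A (single fast server) has the shorter time in system.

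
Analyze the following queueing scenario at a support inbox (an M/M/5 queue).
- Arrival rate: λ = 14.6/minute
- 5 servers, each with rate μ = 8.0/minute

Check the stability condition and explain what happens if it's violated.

Stability requires ρ = λ/(cμ) < 1
ρ = 14.6/(5 × 8.0) = 14.6/40.00 = 0.3650
Since 0.3650 < 1, the system is STABLE.
The servers are busy 36.50% of the time.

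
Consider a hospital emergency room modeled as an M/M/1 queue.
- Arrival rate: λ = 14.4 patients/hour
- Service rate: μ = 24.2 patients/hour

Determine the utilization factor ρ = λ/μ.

Server utilization: ρ = λ/μ
ρ = 14.4/24.2 = 0.5950
The server is busy 59.50% of the time.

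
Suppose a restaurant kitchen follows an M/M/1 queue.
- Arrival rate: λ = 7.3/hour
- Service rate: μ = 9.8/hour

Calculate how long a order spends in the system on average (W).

First, compute utilization: ρ = λ/μ = 7.3/9.8 = 0.7449
For M/M/1: W = 1/(μ-λ)
W = 1/(9.8-7.3) = 1/2.50
W = 0.4000 hours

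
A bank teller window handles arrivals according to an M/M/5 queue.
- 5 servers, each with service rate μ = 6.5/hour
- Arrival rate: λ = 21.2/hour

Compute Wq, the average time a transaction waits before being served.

Traffic intensity: ρ = λ/(cμ) = 21.2/(5×6.5) = 0.6523
Since ρ = 0.6523 < 1, system is stable.
Offered load a = λ/μ = cρ = 21.2/6.5 = 3.2615
P₀ = [ Σₙ₌₀^4 aⁿ/n! + a^5/(5!(1-ρ)) ]⁻¹
Σ = a^0/0! + a^1/1! + a^2/2! + a^3/3! + a^4/4! = 1.0000 + 3.2615 + 5.3188 + 5.7825 + 4.7150 = 20.0778
a^5/(5!(1-ρ)) = 369.0732/(120 × 0.34769) = 8.8458
P₀ = 1/(20.0778 + 8.8458) = 0.03457
Lq = P₀·a^5·ρ / (5!(1-ρ)²) = 0.034574 × 369.0732 × 0.65231 / (120 × 0.12089) = 0.5738
Wq = Lq/λ = 0.57377/21.2 = 0.02706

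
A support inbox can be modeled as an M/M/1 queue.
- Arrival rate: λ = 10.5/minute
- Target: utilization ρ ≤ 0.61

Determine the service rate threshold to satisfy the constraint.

ρ = λ/μ, so μ = λ/ρ
μ ≥ 10.5/0.61 = 17.2131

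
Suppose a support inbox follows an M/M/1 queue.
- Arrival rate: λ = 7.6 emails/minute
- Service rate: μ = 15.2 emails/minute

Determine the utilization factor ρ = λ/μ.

Server utilization: ρ = λ/μ
ρ = 7.6/15.2 = 0.5000
The server is busy 50.00% of the time.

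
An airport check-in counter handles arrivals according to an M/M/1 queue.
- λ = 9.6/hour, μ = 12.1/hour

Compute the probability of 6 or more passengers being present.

ρ = λ/μ = 9.6/12.1 = 0.7934
P(N ≥ n) = ρⁿ
P(N ≥ 6) = 0.7934^6
P(N ≥ 6) = 0.2494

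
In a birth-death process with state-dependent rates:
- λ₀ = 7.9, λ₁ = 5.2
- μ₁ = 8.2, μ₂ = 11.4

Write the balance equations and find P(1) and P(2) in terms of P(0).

Balance equations:
State 0: λ₀P₀ = μ₁P₁ → P₁ = (λ₀/μ₁)P₀ = (7.9/8.2)P₀ = 0.9634P₀
State 1: P₂ = (λ₀λ₁)/(μ₁μ₂)P₀ = (7.9×5.2)/(8.2×11.4)P₀ = 0.4395P₀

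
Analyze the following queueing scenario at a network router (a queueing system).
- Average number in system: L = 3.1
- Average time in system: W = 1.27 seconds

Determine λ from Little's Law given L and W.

Little's Law: L = λW, so λ = L/W
λ = 3.1/1.27 = 2.4409 packets/second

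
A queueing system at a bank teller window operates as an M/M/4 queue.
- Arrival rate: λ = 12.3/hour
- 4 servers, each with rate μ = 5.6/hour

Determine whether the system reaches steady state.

Stability requires ρ = λ/(cμ) < 1
ρ = 12.3/(4 × 5.6) = 12.3/22.40 = 0.5491
Since 0.5491 < 1, the system is STABLE.
The servers are busy 54.91% of the time.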